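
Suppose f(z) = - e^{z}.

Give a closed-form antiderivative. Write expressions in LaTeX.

Check any antiderivative F(z) by computing F'(z) and comparing it with f(z).
Check: d/dz[- e^{z}] = - e^{z} = f(z).

An antiderivative is F(z) = - e^{z}.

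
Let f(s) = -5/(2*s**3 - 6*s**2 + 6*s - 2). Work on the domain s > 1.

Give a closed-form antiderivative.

Check any antiderivative F(s) by computing F'(s) and comparing it with f(s).
Check: d/ds[5/(2*s - 2)**2] = -5/(2*s**3 - 6*s**2 + 6*s - 2) = f(s).

An antiderivative is F(s) = 5/(2*s - 2)**2.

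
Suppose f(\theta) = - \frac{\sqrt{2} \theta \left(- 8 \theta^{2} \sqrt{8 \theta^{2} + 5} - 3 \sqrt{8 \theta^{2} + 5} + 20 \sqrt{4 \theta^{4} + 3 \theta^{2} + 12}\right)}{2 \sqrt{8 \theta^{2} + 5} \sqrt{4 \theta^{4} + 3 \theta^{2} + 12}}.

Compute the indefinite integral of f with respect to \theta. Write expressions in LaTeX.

A first test for any F(\theta): its \theta-derivative must equal f(\theta) identically.
Check: d/d\theta[- \frac{5 \sqrt{4 \theta^{2} + \frac{5}{2}}}{2} + \sqrt{2 \theta^{4} + \frac{3 \theta^{2}}{2} + 6}] = \frac{8 \sqrt{2} \theta^{3} \sqrt{8 \theta^{2} + 5} + 3 \sqrt{2} \theta \sqrt{8 \theta^{2} + 5} - 20 \sqrt{2} \theta \sqrt{4 \theta^{4} + 3 \theta^{2} + 12}}{2 \sqrt{8 \theta^{2} + 5} \sqrt{4 \theta^{4} + 3 \theta^{2} + 12}}, which equals f(\theta).

F(\theta) = - \frac{5 \sqrt{4 \theta^{2} + \frac{5}{2}}}{2} + \sqrt{2 \theta^{4} + \frac{3 \theta^{2}}{2} + 6} + C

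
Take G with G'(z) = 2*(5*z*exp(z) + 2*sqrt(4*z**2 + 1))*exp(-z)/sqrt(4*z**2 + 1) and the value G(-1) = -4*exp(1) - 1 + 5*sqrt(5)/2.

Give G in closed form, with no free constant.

G(z) = (5*sqrt(4*z**2 + 1)*exp(z) - 2*exp(z) - 8)*exp(-z)/2

Whatever form G(z) takes, its d/dz must return the stated G'(z).
A general antiderivative is 5*sqrt(4*z**2 + 1)/2 - 4*exp(-z) + C.
The condition gives C = -4*exp(1) - 1 + 5*sqrt(5)/2 - (-4*exp(1) + 5*sqrt(5)/2) = -1.
So G(z) = (5*sqrt(4*z**2 + 1)*exp(z) - 2*exp(z) - 8)*exp(-z)/2.
Check: d/dz[(5*sqrt(4*z**2 + 1)*exp(z) - 2*exp(z) - 8)*exp(-z)/2] = (10*z*exp(z) + 4*sqrt(4*z**2 + 1))*exp(-z)/sqrt(4*z**2 + 1), which equals G'(z).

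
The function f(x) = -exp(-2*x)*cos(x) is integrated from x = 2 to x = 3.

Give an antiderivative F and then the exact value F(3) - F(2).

Antiderivative: F(x) = -exp(-2*x)*sin(x)/5 + 2*exp(-2*x)*cos(x)/5; value = 2*exp(-6)*cos(3)/5 - exp(-6)*sin(3)/5 - 2*exp(-4)*cos(2)/5 + exp(-4)*sin(2)/5

An antiderivative F(x) passes only if d/dx[F] lands on f(x) exactly.
F(x) = -exp(-2*x)*sin(x)/5 + 2*exp(-2*x)*cos(x)/5 is an antiderivative of f.
Check: d/dx[-exp(-2*x)*sin(x)/5 + 2*exp(-2*x)*cos(x)/5] = -exp(-2*x)*cos(x) = f(x).
F(3) = 2*exp(-6)*cos(3)/5 - exp(-6)*sin(3)/5; F(2) = -exp(-4)*sin(2)/5 + 2*exp(-4)*cos(2)/5.
Integral = F(3) - F(2) = 2*exp(-6)*cos(3)/5 - exp(-6)*sin(3)/5 - 2*exp(-4)*cos(2)/5 + exp(-4)*sin(2)/5.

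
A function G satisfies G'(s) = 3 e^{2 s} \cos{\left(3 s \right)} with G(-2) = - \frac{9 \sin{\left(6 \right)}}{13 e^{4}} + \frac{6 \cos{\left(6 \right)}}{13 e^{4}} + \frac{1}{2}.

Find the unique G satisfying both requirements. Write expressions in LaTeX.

G(s) = \frac{9 e^{2 s} \sin{\left(3 s \right)}}{13} + \frac{6 e^{2 s} \cos{\left(3 s \right)}}{13} + \frac{1}{2}

A candidate passes only if d/ds[G] lands on the given G'(s) exactly.
A general antiderivative is \frac{9 e^{2 s} \sin{\left(3 s \right)}}{13} + \frac{6 e^{2 s} \cos{\left(3 s \right)}}{13} + C.
The condition gives C = - \frac{9 \sin{\left(6 \right)}}{13 e^{4}} + \frac{6 \cos{\left(6 \right)}}{13 e^{4}} + \frac{1}{2} - (- \frac{9 \sin{\left(6 \right)}}{13 e^{4}} + \frac{6 \cos{\left(6 \right)}}{13 e^{4}}) = \frac{1}{2}.
So G(s) = \frac{9 e^{2 s} \sin{\left(3 s \right)}}{13} + \frac{6 e^{2 s} \cos{\left(3 s \right)}}{13} + \frac{1}{2}.
Check: d/ds[\frac{9 e^{2 s} \sin{\left(3 s \right)}}{13} + \frac{6 e^{2 s} \cos{\left(3 s \right)}}{13} + \frac{1}{2}] = 3 e^{2 s} \cos{\left(3 s \right)} = G'(s).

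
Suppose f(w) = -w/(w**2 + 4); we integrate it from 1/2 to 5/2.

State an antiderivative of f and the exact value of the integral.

Antiderivative: F(w) = -log(w**2/2 + 2)/2; value = -log(123/8)/2 + log(51/8)/2

The substitution u = 3*w**2/2 + 6 works: f is exactly (dF/du)*(du/dw) for that inner function.
F(w) = -log(w**2/2 + 2)/2 is an antiderivative of f.
Check: d/dw[-log(w**2/2 + 2)/2] = -w/(w**2 + 4) = f(w).
F(5/2) = -log(41/8)/2; F(1/2) = -log(17/8)/2.
Integral = F(5/2) - F(1/2) = -log(123/8)/2 + log(51/8)/2.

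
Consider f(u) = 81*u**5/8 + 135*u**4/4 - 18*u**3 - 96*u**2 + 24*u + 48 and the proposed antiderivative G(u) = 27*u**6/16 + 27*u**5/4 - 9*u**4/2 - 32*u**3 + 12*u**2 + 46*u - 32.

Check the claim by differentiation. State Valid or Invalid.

Invalid: d/du[G] - f = -2, which is not 0.

d/du[G] = 81*u**5/8 + 135*u**4/4 - 18*u**3 - 96*u**2 + 24*u + 46
d/du[G] - f(u) = -2 != 0.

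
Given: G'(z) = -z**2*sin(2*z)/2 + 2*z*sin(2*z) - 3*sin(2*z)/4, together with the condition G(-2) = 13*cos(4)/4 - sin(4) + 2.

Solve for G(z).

The integrand splits into summands that can be handled one at a time.
A general antiderivative is z**2*cos(2*z)/4 - z*sin(2*z)/4 - z*cos(2*z) + sin(2*z)/2 + cos(2*z)/4 + C.
The condition gives C = 13*cos(4)/4 - sin(4) + 2 - (13*cos(4)/4 - sin(4)) = 2.
So G(z) = (z**2*cos(2*z) - z*sin(2*z) - 4*z*cos(2*z) + 2*sin(2*z) + cos(2*z) + 8)/4.
Check: d/dz[(z**2*cos(2*z) - z*sin(2*z) - 4*z*cos(2*z) + 2*sin(2*z) + cos(2*z) + 8)/4] = -z**2*sin(2*z)/2 + 2*z*sin(2*z) - 3*sin(2*z)/4 = G'(z).

G(z) = (z**2*cos(2*z) - z*sin(2*z) - 4*z*cos(2*z) + 2*sin(2*z) + cos(2*z) + 8)/4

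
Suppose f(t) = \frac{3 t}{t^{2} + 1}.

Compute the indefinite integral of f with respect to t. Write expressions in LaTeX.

F(t) = \frac{3 \log{\left(4 t^{2} + 4 \right)}}{2} + C

f matches the chain-rule pattern g'(h)*h' with inner function h(t) = 4 t^{2} + 4; substituting u = h(t) collapses the integral.
Check: d/dt[\frac{3 \log{\left(4 t^{2} + 4 \right)}}{2}] = \frac{3 t}{t^{2} + 1} = f(t).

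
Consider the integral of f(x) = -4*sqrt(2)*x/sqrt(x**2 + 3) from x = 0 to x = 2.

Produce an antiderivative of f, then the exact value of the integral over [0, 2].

Antiderivative: F(x) = -4*sqrt(2*x**2 + 6); value = -4*sqrt(14) + 4*sqrt(6)

f matches the chain-rule pattern g'(h)*h' with inner function h(x) = 2*x**2 + 6; substituting u = h(x) collapses the integral.
F(x) = -4*sqrt(2*x**2 + 6) is an antiderivative of f.
Check: d/dx[-4*sqrt(2*x**2 + 6)] = -4*sqrt(2)*x/sqrt(x**2 + 3) = f(x).
F(2) = -4*sqrt(14); F(0) = -4*sqrt(6).
Integral = F(2) - F(0) = -4*sqrt(14) + 4*sqrt(6).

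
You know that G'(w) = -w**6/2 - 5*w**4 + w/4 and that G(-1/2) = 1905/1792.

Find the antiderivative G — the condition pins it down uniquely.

Integrate term by term and add the pieces.
A general antiderivative is -w**7/14 - w**5 + w**2/8 + C.
The condition gives C = 1905/1792 - (113/1792) = 1.
So G(w) = (-4*w**7 - 56*w**5 + 7*w**2 + 56)/56.
Check: d/dw[(-4*w**7 - 56*w**5 + 7*w**2 + 56)/56] = -w**6/2 - 5*w**4 + w/4 = G'(w).

G(w) = (-4*w**7 - 56*w**5 + 7*w**2 + 56)/56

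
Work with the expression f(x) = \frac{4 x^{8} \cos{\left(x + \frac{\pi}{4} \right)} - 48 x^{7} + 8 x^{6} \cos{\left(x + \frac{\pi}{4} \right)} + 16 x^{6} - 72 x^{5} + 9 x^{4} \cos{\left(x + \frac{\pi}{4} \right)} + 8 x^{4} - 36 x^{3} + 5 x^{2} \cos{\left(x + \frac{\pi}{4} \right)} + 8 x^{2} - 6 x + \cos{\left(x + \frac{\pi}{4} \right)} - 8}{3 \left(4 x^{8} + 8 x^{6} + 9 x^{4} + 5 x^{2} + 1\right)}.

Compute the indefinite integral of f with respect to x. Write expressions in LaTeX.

F(x) = \frac{- 8 x - 3 \left(2 x^{2} + 1\right) \log{\left(x^{4} + x^{2} + 1 \right)} + \left(2 x^{2} + 1\right) \sin{\left(x + \frac{\pi}{4} \right)}}{3 \left(2 x^{2} + 1\right)} + C

A candidate is checked by its d/dx: the result must match f(x).
Check: d/dx[\frac{- 8 x - 3 \left(2 x^{2} + 1\right) \log{\left(x^{4} + x^{2} + 1 \right)} + \left(2 x^{2} + 1\right) \sin{\left(x + \frac{\pi}{4} \right)}}{3 \left(2 x^{2} + 1\right)}] = \frac{4 x^{8} \cos{\left(x + \frac{\pi}{4} \right)} - 48 x^{7} + 8 x^{6} \cos{\left(x + \frac{\pi}{4} \right)} + 16 x^{6} - 72 x^{5} + 9 x^{4} \cos{\left(x + \frac{\pi}{4} \right)} + 8 x^{4} - 36 x^{3} + 5 x^{2} \cos{\left(x + \frac{\pi}{4} \right)} + 8 x^{2} - 6 x + \cos{\left(x + \frac{\pi}{4} \right)} - 8}{12 x^{8} + 24 x^{6} + 27 x^{4} + 15 x^{2} + 3}, which equals f(x).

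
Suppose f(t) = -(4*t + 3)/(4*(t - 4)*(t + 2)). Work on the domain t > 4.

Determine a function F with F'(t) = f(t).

Factor the denominator (4*(t - 4)*(t + 2)) and decompose: f = -5/(24*(t + 2)) - 19/(24*(t - 4)); each piece integrates to a log, atan, or power term.
Check: d/dt[(-19*log(t - 4) - 5*log(t + 2))/24] = (-4*t - 3)/(4*t**2 - 8*t - 32), which equals f(t).

An antiderivative is F(t) = (-19*log(t - 4) - 5*log(t + 2))/24.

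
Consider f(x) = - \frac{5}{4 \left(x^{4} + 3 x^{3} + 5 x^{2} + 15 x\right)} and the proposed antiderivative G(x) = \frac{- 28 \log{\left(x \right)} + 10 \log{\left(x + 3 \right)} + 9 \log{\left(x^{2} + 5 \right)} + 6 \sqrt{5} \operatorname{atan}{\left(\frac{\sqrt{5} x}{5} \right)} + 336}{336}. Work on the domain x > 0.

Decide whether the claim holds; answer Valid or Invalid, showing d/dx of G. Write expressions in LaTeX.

d/dx[G] = - \frac{5}{4 x^{4} + 12 x^{3} + 20 x^{2} + 60 x}
This equals f(x) exactly, so the claim holds.

Valid - the claim checks out under differentiation.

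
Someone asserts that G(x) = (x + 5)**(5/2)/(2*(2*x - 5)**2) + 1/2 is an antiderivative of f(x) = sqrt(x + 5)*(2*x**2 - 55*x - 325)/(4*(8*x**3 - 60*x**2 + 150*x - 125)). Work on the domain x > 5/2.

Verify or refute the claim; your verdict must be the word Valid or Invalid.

d/dx[G] = (2*x**2*sqrt(x + 5) - 55*x*sqrt(x + 5) - 325*sqrt(x + 5))/(32*x**3 - 240*x**2 + 600*x - 500)
This equals f(x) exactly, so the claim holds.

Valid. The derivative of G reproduces f.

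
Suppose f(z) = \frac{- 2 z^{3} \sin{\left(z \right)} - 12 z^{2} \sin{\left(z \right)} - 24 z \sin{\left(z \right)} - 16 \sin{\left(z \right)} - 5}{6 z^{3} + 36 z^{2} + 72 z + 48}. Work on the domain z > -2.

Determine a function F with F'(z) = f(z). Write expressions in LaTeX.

An antiderivative is F(z) = \frac{4 z^{2} \cos{\left(z \right)} + 16 z \cos{\left(z \right)} + 16 \cos{\left(z \right)} + 5}{12 z^{2} + 48 z + 48}.

Any candidate F(z) must reproduce f(z) exactly when differentiated.
Check: d/dz[\frac{4 z^{2} \cos{\left(z \right)} + 16 z \cos{\left(z \right)} + 16 \cos{\left(z \right)} + 5}{12 z^{2} + 48 z + 48}] = \frac{- 2 z^{3} \sin{\left(z \right)} - 12 z^{2} \sin{\left(z \right)} - 24 z \sin{\left(z \right)} - 16 \sin{\left(z \right)} - 5}{6 z^{3} + 36 z^{2} + 72 z + 48} = f(z).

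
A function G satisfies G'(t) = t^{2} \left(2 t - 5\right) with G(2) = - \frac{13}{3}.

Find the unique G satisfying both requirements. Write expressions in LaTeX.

G(t) = \frac{3 t^{4} - 10 t^{3} + 6}{6}

Check a candidate G(t) by differentiating: d/dt[G] must match the given G'(t).
A general antiderivative is \frac{t^{4}}{2} - \frac{5 t^{3}}{3} + \frac{1}{2} + C.
The condition gives C = - \frac{13}{3} - (- \frac{29}{6}) = \frac{1}{2}.
So G(t) = \frac{3 t^{4} - 10 t^{3} + 6}{6}.
Check: d/dt[\frac{3 t^{4} - 10 t^{3} + 6}{6}] = 2 t^{3} - 5 t^{2}, which equals G'(t).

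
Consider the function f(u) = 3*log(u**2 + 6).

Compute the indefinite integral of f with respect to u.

Differentiate the proposed F(u) back; it has to land on f(u) exactly.
Check: d/du[3*u*log(u**2 + 6) - 6*u + 6*sqrt(6)*atan(sqrt(6)*u/6)] = 3*log(u**2 + 6) = f(u).

F(u) = 3*u*log(u**2 + 6) - 6*u + 6*sqrt(6)*atan(sqrt(6)*u/6) + C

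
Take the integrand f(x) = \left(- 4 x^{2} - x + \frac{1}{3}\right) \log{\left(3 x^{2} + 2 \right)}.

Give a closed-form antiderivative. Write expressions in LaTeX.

A candidate is checked by its d/dx: the result must match f(x).
Check: d/dx[- \frac{72 x^{3} \log{\left(3 x^{2} + 2 \right)} - 48 x^{3} + 27 x^{2} \log{\left(3 x^{2} + 2 \right)} - 27 x^{2} - 18 x \log{\left(3 x^{2} + 2 \right)} + 132 x + 18 \log{\left(x^{2} + \frac{2}{3} \right)} - 44 \sqrt{6} \operatorname{atan}{\left(\frac{\sqrt{6} x}{2} \right)}}{54}] = - 4 x^{2} \log{\left(3 x^{2} + 2 \right)} - x \log{\left(3 x^{2} + 2 \right)} + \frac{\log{\left(3 x^{2} + 2 \right)}}{3}, which equals f(x).

An antiderivative is F(x) = - \frac{72 x^{3} \log{\left(3 x^{2} + 2 \right)} - 48 x^{3} + 27 x^{2} \log{\left(3 x^{2} + 2 \right)} - 27 x^{2} - 18 x \log{\left(3 x^{2} + 2 \right)} + 132 x + 18 \log{\left(x^{2} + \frac{2}{3} \right)} - 44 \sqrt{6} \operatorname{atan}{\left(\frac{\sqrt{6} x}{2} \right)}}{54}.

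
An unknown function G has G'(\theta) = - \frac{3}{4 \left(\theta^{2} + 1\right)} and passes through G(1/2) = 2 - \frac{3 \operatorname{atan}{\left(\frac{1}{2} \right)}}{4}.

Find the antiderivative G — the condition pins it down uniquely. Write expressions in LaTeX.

Since d/d\theta undoes antidifferentiation here, G(\theta) must give back the stated G'(\theta).
A general antiderivative is - \frac{3 \operatorname{atan}{\left(\theta \right)}}{4} + C.
The condition gives C = 2 - \frac{3 \operatorname{atan}{\left(\frac{1}{2} \right)}}{4} - (- \frac{3 \operatorname{atan}{\left(\frac{1}{2} \right)}}{4}) = 2.
So G(\theta) = 2 - \frac{3 \operatorname{atan}{\left(\theta \right)}}{4}.
Check: d/d\theta[2 - \frac{3 \operatorname{atan}{\left(\theta \right)}}{4}] = - \frac{3}{4 \theta^{2} + 4}, which equals G'(\theta).

G(\theta) = 2 - \frac{3 \operatorname{atan}{\left(\theta \right)}}{4}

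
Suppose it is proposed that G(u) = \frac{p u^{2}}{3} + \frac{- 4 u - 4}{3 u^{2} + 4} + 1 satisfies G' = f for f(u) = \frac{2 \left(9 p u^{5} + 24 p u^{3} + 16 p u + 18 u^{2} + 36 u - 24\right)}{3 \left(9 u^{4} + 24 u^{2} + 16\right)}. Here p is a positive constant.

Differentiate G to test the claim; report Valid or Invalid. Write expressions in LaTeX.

d/du[G] = \frac{18 p u^{5} + 48 p u^{3} + 32 p u + 36 u^{2} + 72 u - 48}{27 u^{4} + 72 u^{2} + 48}
This equals f(u) exactly, so the claim holds.

Valid - the claim checks out under differentiation.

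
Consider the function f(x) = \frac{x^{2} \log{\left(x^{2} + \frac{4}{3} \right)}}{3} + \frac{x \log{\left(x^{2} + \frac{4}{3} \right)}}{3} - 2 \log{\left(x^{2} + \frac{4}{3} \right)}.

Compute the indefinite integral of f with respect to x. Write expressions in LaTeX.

Integrate term by term and add the pieces.
Check: d/dx[\frac{18 x^{3} \log{\left(x^{2} + \frac{4}{3} \right)} - 12 x^{3} + 27 x^{2} \log{\left(x^{2} + \frac{4}{3} \right)} - 27 x^{2} - 324 x \log{\left(x^{2} + \frac{4}{3} \right)} + 696 x + 36 \log{\left(x^{2} + \frac{4}{3} \right)} - 464 \sqrt{3} \operatorname{atan}{\left(\frac{\sqrt{3} x}{2} \right)}}{162}] = \frac{x^{2} \log{\left(x^{2} + \frac{4}{3} \right)}}{3} + \frac{x \log{\left(x^{2} + \frac{4}{3} \right)}}{3} - 2 \log{\left(x^{2} + \frac{4}{3} \right)} = f(x).

F(x) = \frac{18 x^{3} \log{\left(x^{2} + \frac{4}{3} \right)} - 12 x^{3} + 27 x^{2} \log{\left(x^{2} + \frac{4}{3} \right)} - 27 x^{2} - 324 x \log{\left(x^{2} + \frac{4}{3} \right)} + 696 x + 36 \log{\left(x^{2} + \frac{4}{3} \right)} - 464 \sqrt{3} \operatorname{atan}{\left(\frac{\sqrt{3} x}{2} \right)}}{162} + C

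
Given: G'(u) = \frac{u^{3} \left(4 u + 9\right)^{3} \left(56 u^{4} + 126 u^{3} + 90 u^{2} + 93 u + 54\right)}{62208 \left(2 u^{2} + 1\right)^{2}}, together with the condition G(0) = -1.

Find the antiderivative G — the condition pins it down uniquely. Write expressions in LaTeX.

A first test for any G(u): its u-derivative must equal the given G'(u).
A general antiderivative is - \frac{\left(- \frac{2 u}{3} - 1\right) \left(- \frac{u^{2}}{3} - \frac{3 u}{4}\right)^{4}}{4 \left(u^{2} + \frac{1}{2}\right)} + C.
The condition gives C = -1 - (0) = -1.
So G(u) = - \frac{\left(- \frac{2 u}{3} - 1\right) \left(- \frac{u^{2}}{3} - \frac{3 u}{4}\right)^{4}}{4 \left(u^{2} + \frac{1}{2}\right)} - 1.
Check: d/du[- \frac{\left(- \frac{2 u}{3} - 1\right) \left(- \frac{u^{2}}{3} - \frac{3 u}{4}\right)^{4}}{4 \left(u^{2} + \frac{1}{2}\right)} - 1] = \frac{3584 u^{10} + 32256 u^{9} + 114624 u^{8} + 208128 u^{7} + 222966 u^{6} + 179334 u^{5} + 120285 u^{4} + 39366 u^{3}}{248832 u^{4} + 248832 u^{2} + 62208}, which equals G'(u).

G(u) = - \frac{\left(- \frac{2 u}{3} - 1\right) \left(- \frac{u^{2}}{3} - \frac{3 u}{4}\right)^{4}}{4 \left(u^{2} + \frac{1}{2}\right)} - 1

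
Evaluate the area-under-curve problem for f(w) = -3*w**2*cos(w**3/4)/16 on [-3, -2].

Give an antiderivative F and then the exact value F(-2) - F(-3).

f matches the chain-rule pattern g'(h)*h' with inner function h(w) = w**3/4; substituting u = h(w) collapses the integral.
F(w) = -sin(w**3/4)/4 is an antiderivative of f.
Check: d/dw[-sin(w**3/4)/4] = -3*w**2*cos(w**3/4)/16 = f(w).
F(-2) = sin(2)/4; F(-3) = sin(27/4)/4.
Integral = F(-2) - F(-3) = -sin(27/4)/4 + sin(2)/4.

Antiderivative: F(w) = -sin(w**3/4)/4; value = -sin(27/4)/4 + sin(2)/4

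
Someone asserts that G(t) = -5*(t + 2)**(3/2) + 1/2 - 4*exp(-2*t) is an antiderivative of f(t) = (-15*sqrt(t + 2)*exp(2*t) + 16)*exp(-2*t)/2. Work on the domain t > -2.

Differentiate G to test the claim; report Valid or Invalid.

Valid - differentiating G returns exactly f.

d/dt[G] = (-15*sqrt(t + 2)*exp(2*t) + 16)*exp(-2*t)/2
This equals f(t) exactly, so the claim holds.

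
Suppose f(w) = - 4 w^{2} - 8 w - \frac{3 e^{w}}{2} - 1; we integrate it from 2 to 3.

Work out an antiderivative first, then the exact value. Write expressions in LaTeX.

Antiderivative: F(w) = - \frac{4 w^{3}}{3} - 4 w^{2} - w - \frac{3 e^{w}}{2}; value = - \frac{139}{3} - \frac{3 e^{3}}{2} + \frac{3 e^{2}}{2}

The integrand splits into summands that can be handled one at a time.
F(w) = - \frac{4 w^{3}}{3} - 4 w^{2} - w - \frac{3 e^{w}}{2} is an antiderivative of f.
Check: d/dw[- \frac{4 w^{3}}{3} - 4 w^{2} - w - \frac{3 e^{w}}{2}] = - 4 w^{2} - 8 w - \frac{3 e^{w}}{2} - 1 = f(w).
F(3) = -75 - \frac{3 e^{3}}{2}; F(2) = - \frac{86}{3} - \frac{3 e^{2}}{2}.
Integral = F(3) - F(2) = - \frac{139}{3} - \frac{3 e^{3}}{2} + \frac{3 e^{2}}{2}.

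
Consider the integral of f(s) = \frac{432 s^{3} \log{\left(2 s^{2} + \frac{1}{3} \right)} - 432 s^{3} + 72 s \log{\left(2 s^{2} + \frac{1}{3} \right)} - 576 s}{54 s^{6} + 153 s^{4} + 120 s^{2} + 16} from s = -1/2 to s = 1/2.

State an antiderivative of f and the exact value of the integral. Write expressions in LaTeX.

Recognize the product-rule pattern: f = u'v + uv' with u = - \frac{4}{s^{2} + \frac{4}{3}}, v = \log{\left(2 s^{2} + \frac{1}{3} \right)}, so integration by parts undoes it.
F(s) = - \frac{4 \log{\left(2 s^{2} + \frac{1}{3} \right)}}{s^{2} + \frac{4}{3}} is an antiderivative of f.
Check: d/ds[- \frac{4 \log{\left(2 s^{2} + \frac{1}{3} \right)}}{s^{2} + \frac{4}{3}}] = \frac{432 s^{3} \log{\left(2 s^{2} + \frac{1}{3} \right)} - 432 s^{3} + 72 s \log{\left(2 s^{2} + \frac{1}{3} \right)} - 576 s}{54 s^{6} + 153 s^{4} + 120 s^{2} + 16} = f(s).
F(1/2) = - \frac{48 \log{\left(\frac{5}{6} \right)}}{19}; F(-1/2) = - \frac{48 \log{\left(\frac{5}{6} \right)}}{19}.
Integral = F(1/2) - F(-1/2) = 0.

Antiderivative: F(s) = - \frac{4 \log{\left(2 s^{2} + \frac{1}{3} \right)}}{s^{2} + \frac{4}{3}}; value = 0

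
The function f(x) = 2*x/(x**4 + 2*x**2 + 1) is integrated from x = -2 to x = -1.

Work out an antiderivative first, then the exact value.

The substitution u = x**2/2 + 1/2 works: f is exactly (dF/du)*(du/dx) for that inner function.
F(x) = -1/(x**2 + 1) is an antiderivative of f.
Check: d/dx[-1/(x**2 + 1)] = 2*x/(x**4 + 2*x**2 + 1) = f(x).
F(-1) = -1/2; F(-2) = -1/5.
Integral = F(-1) - F(-2) = -3/10.

Antiderivative: F(x) = -1/(x**2 + 1); value = -3/10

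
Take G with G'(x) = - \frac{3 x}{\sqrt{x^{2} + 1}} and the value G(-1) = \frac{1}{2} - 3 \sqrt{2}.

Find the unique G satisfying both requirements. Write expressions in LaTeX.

G(x) = \frac{1}{2} - 3 \sqrt{x^{2} + 1}

The substitution u = x^{2} + 1 works: G'(x) is exactly (dG/du)*(du/dx) for that inner function.
A general antiderivative is - 3 \sqrt{x^{2} + 1} + C.
The condition gives C = \frac{1}{2} - 3 \sqrt{2} - (- 3 \sqrt{2}) = \frac{1}{2}.
So G(x) = \frac{1}{2} - 3 \sqrt{x^{2} + 1}.
Check: d/dx[\frac{1}{2} - 3 \sqrt{x^{2} + 1}] = - \frac{3 x}{\sqrt{x^{2} + 1}} = G'(x).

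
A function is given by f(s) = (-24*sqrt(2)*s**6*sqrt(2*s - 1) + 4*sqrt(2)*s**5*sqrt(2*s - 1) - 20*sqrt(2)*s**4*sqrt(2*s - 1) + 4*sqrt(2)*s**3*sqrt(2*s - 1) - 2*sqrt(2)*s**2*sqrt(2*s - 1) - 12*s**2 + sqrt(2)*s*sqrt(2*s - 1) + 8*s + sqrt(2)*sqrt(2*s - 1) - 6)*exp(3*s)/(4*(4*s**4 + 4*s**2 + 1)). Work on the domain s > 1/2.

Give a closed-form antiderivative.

An antiderivative is F(s) = (-8*s**4*sqrt(2*s - 1)*exp(3*s) + 8*s**3*sqrt(2*s - 1)*exp(3*s) - 6*s**2*sqrt(2*s - 1)*exp(3*s) + 4*s*sqrt(2*s - 1)*exp(3*s) - sqrt(2*s - 1)*exp(3*s) - 2*sqrt(2)*exp(3*s))/(8*sqrt(2)*s**2 + 4*sqrt(2)).

Recognize the product-rule pattern: f = u'v + uv' with u = -(s - 1/2)**(5/2) - 1/(4*s**2 + 2), v = exp(3*s), so integration by parts undoes it.
Check: d/ds[(-8*s**4*sqrt(2*s - 1)*exp(3*s) + 8*s**3*sqrt(2*s - 1)*exp(3*s) - 6*s**2*sqrt(2*s - 1)*exp(3*s) + 4*s*sqrt(2*s - 1)*exp(3*s) - sqrt(2*s - 1)*exp(3*s) - 2*sqrt(2)*exp(3*s))/(8*sqrt(2)*s**2 + 4*sqrt(2))] = (-48*sqrt(2)*s**7*exp(3*s) + 32*sqrt(2)*s**6*exp(3*s) - 44*sqrt(2)*s**5*exp(3*s) + 28*sqrt(2)*s**4*exp(3*s) - 8*sqrt(2)*s**3*exp(3*s) - 12*s**2*sqrt(2*s - 1)*exp(3*s) + 4*sqrt(2)*s**2*exp(3*s) + 8*s*sqrt(2*s - 1)*exp(3*s) + sqrt(2)*s*exp(3*s) - 6*sqrt(2*s - 1)*exp(3*s) - sqrt(2)*exp(3*s))/(16*s**4*sqrt(2*s - 1) + 16*s**2*sqrt(2*s - 1) + 4*sqrt(2*s - 1)), which equals f(s).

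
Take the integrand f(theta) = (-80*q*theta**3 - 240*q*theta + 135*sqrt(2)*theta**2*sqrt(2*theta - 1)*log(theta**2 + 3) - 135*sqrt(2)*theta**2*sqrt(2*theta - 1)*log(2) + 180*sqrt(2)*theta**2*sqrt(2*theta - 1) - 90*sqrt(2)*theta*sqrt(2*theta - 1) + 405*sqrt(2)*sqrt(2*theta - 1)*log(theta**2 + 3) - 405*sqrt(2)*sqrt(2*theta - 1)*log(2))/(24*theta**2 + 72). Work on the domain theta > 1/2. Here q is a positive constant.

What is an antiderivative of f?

Since d/dtheta undoes antidifferentiation here, F'(theta) = f(theta) is required of F(theta).
Check: d/dtheta[sqrt(2)*(-20*sqrt(2)*q*theta**2 + 90*theta*sqrt(2*theta - 1)*log(theta**2 + 3) - 90*theta*sqrt(2*theta - 1)*log(2) - 45*sqrt(2*theta - 1)*log(theta**2 + 3) + 45*sqrt(2*theta - 1)*log(2))/24] = (-80*q*theta**3*sqrt(2*theta - 1) - 240*q*theta*sqrt(2*theta - 1) + 270*sqrt(2)*theta**3*log(theta**2 + 3) - 270*sqrt(2)*theta**3*log(2) + 360*sqrt(2)*theta**3 - 135*sqrt(2)*theta**2*log(theta**2 + 3) - 360*sqrt(2)*theta**2 + 135*sqrt(2)*theta**2*log(2) + 810*sqrt(2)*theta*log(theta**2 + 3) - 810*sqrt(2)*theta*log(2) + 90*sqrt(2)*theta - 405*sqrt(2)*log(theta**2 + 3) + 405*sqrt(2)*log(2))/(24*theta**2*sqrt(2*theta - 1) + 72*sqrt(2*theta - 1)), which equals f(theta).

An antiderivative is F(theta) = sqrt(2)*(-20*sqrt(2)*q*theta**2 + 90*theta*sqrt(2*theta - 1)*log(theta**2 + 3) - 90*theta*sqrt(2*theta - 1)*log(2) - 45*sqrt(2*theta - 1)*log(theta**2 + 3) + 45*sqrt(2*theta - 1)*log(2))/24.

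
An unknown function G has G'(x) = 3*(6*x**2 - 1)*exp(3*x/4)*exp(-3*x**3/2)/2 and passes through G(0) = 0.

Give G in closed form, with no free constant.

G(x) = -2*exp(3*x/4)*exp(-3*x**3/2) + 2

G'(x) matches the chain-rule pattern g'(h)*h' with inner function h(x) = -3*x**3/2 + 3*x/4; substituting u = h(x) collapses the integral.
A general antiderivative is -2*exp(-3*x**3/2 + 3*x/4) + C.
The condition gives C = 0 - (-2) = 2.
So G(x) = -2*exp(3*x/4)*exp(-3*x**3/2) + 2.
Check: d/dx[-2*exp(3*x/4)*exp(-3*x**3/2) + 2] = (18*x**2*exp(3*x/4) - 3*exp(3*x/4))*exp(-3*x**3/2)/2, which equals G'(x).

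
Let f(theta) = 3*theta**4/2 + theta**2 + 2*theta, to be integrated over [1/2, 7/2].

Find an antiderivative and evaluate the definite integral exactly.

Integrate term by term and add the pieces.
F(theta) = 3*theta**5/10 + theta**3/3 + theta**2 is an antiderivative of f.
Check: d/dtheta[3*theta**5/10 + theta**3/3 + theta**2] = 3*theta**4/2 + theta**2 + 2*theta = f(theta).
F(7/2) = 176743/960; F(1/2) = 289/960.
Integral = F(7/2) - F(1/2) = 29409/160.

Antiderivative: F(theta) = 3*theta**5/10 + theta**3/3 + theta**2; value = 29409/160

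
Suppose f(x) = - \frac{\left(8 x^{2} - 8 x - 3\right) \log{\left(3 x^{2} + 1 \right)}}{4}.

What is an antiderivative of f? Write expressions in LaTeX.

An antiderivative F(x) passes only if d/dx[F] lands on f(x) exactly.
Check: d/dx[\frac{48 x^{3} - 108 x^{2} + 9 x \left(- 8 x^{2} + 12 x + 9\right) \log{\left(3 x^{2} + 1 \right)} - 210 x + 36 \log{\left(x^{2} + \frac{1}{3} \right)} + 70 \sqrt{3} \operatorname{atan}{\left(\sqrt{3} x \right)}}{108}] = - 2 x^{2} \log{\left(3 x^{2} + 1 \right)} + 2 x \log{\left(3 x^{2} + 1 \right)} + \frac{3 \log{\left(3 x^{2} + 1 \right)}}{4}, which equals f(x).

An antiderivative is F(x) = \frac{48 x^{3} - 108 x^{2} + 9 x \left(- 8 x^{2} + 12 x + 9\right) \log{\left(3 x^{2} + 1 \right)} - 210 x + 36 \log{\left(x^{2} + \frac{1}{3} \right)} + 70 \sqrt{3} \operatorname{atan}{\left(\sqrt{3} x \right)}}{108}.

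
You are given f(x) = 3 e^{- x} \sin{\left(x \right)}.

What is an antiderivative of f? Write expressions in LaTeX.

Since d/dx undoes antidifferentiation here, F'(x) = f(x) is required of F(x).
Check: d/dx[\frac{3 \left(- \sin{\left(x \right)} - \cos{\left(x \right)}\right) e^{- x}}{2}] = 3 e^{- x} \sin{\left(x \right)} = f(x).

An antiderivative is F(x) = \frac{3 \left(- \sin{\left(x \right)} - \cos{\left(x \right)}\right) e^{- x}}{2}.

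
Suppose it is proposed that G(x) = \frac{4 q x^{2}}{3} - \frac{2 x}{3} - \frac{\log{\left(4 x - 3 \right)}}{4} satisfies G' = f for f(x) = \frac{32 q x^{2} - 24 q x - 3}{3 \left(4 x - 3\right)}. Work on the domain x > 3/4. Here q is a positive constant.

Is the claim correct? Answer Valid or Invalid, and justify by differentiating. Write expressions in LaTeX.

Invalid: d/dx[G] - f = - \frac{2}{3}, which is not 0.

d/dx[G] = \frac{32 q x^{2} - 24 q x - 8 x + 3}{12 x - 9}
d/dx[G] - f(x) = - \frac{2}{3} != 0.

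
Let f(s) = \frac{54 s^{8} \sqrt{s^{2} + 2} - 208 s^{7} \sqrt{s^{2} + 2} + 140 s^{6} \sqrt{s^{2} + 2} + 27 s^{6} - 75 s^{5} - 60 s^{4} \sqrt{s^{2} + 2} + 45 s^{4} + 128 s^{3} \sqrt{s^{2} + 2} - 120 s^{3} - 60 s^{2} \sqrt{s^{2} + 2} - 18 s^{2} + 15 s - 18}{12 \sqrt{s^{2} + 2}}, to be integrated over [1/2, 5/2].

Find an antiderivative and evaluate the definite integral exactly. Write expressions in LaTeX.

Recognize the product-rule pattern: f = u'v + uv' with u = s^{4} - s^{3} + \frac{3 \sqrt{s^{2} + 2}}{4}, v = \frac{s^{5}}{2} - \frac{5 s^{4}}{3} - s + \frac{5}{3}, so integration by parts undoes it.
F(s) = \frac{\left(4 s^{4} - 4 s^{3} + 3 \sqrt{s^{2} + 2}\right) \left(3 s^{5} - 10 s^{4} - 6 s + 10\right)}{24} is an antiderivative of f.
Check: d/ds[\frac{\left(4 s^{4} - 4 s^{3} + 3 \sqrt{s^{2} + 2}\right) \left(3 s^{5} - 10 s^{4} - 6 s + 10\right)}{24}] = \frac{54 s^{8} \sqrt{s^{2} + 2} - 208 s^{7} \sqrt{s^{2} + 2} + 140 s^{6} \sqrt{s^{2} + 2} + 27 s^{6} - 75 s^{5} - 60 s^{4} \sqrt{s^{2} + 2} + 45 s^{4} + 128 s^{3} \sqrt{s^{2} + 2} - 120 s^{3} - 60 s^{2} \sqrt{s^{2} + 2} - 18 s^{2} + 15 s - 18}{12 \sqrt{s^{2} + 2}} = f(s).
F(5/2) = - \frac{410625}{1024} - \frac{3285 \sqrt{33}}{512}; F(1/2) = \frac{1173}{1024}.
Integral = F(5/2) - F(1/2) = - \frac{205899}{512} - \frac{3285 \sqrt{33}}{512}.

Antiderivative: F(s) = \frac{\left(4 s^{4} - 4 s^{3} + 3 \sqrt{s^{2} + 2}\right) \left(3 s^{5} - 10 s^{4} - 6 s + 10\right)}{24}; value = - \frac{205899}{512} - \frac{3285 \sqrt{33}}{512}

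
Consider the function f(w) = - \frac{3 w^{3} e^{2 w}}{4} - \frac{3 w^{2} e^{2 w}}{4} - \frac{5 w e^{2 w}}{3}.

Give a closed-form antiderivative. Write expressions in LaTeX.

f has the shape u'v + uv' for u = - \frac{3 w^{3}}{8} + \frac{3 w^{2}}{16} - \frac{49 w}{48} + \frac{49}{96} and v = e^{2 w} — it is the derivative of the product u*v.
Check: d/dw[- \frac{\left(2 w - 1\right) \left(18 w^{2} + 49\right) e^{2 w}}{96}] = - \frac{3 w^{3} e^{2 w}}{4} - \frac{3 w^{2} e^{2 w}}{4} - \frac{5 w e^{2 w}}{3} = f(w).

An antiderivative is F(w) = - \frac{\left(2 w - 1\right) \left(18 w^{2} + 49\right) e^{2 w}}{96}.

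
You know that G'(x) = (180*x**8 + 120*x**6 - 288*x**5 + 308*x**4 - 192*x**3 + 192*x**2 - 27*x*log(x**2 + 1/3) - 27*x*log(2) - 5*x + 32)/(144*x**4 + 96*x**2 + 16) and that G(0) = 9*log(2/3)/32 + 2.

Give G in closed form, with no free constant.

Recover the given G'(x) by differentiating a candidate G(x); any mismatch rules it out.
A general antiderivative is x**5/4 - x**2 + 2*x + 3*log(2*x**2 + 2/3)/(8*(4*x**2 + 4/3)) + C.
The condition gives C = 9*log(2/3)/32 + 2 - (9*log(2/3)/32) = 2.
So G(x) = (24*x**7 + 8*x**5 - 96*x**4 + 192*x**3 + 160*x**2 + 64*x + 9*log(x**2 + 1/3) + 9*log(2) + 64)/(96*x**2 + 32).
Check: d/dx[(24*x**7 + 8*x**5 - 96*x**4 + 192*x**3 + 160*x**2 + 64*x + 9*log(x**2 + 1/3) + 9*log(2) + 64)/(96*x**2 + 32)] = (180*x**8 + 120*x**6 - 288*x**5 + 308*x**4 - 192*x**3 + 192*x**2 - 27*x*log(x**2 + 1/3) - 27*x*log(2) - 5*x + 32)/(144*x**4 + 96*x**2 + 16) = G'(x).

G(x) = (24*x**7 + 8*x**5 - 96*x**4 + 192*x**3 + 160*x**2 + 64*x + 9*log(x**2 + 1/3) + 9*log(2) + 64)/(96*x**2 + 32)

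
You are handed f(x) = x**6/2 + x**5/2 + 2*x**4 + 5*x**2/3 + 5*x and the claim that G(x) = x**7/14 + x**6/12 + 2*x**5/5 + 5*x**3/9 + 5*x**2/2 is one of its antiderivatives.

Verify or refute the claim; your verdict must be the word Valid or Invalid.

d/dx[G] = x**6/2 + x**5/2 + 2*x**4 + 5*x**2/3 + 5*x
This equals f(x) exactly, so the claim holds.

Valid - differentiating G returns exactly f.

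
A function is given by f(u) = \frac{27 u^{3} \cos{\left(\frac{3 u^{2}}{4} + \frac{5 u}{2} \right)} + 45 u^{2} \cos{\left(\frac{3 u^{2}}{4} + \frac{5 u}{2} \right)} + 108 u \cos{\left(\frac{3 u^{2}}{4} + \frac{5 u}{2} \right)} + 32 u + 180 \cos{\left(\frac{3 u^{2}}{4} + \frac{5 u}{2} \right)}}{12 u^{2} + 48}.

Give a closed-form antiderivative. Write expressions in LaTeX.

An antiderivative is F(u) = \frac{4 \log{\left(\frac{u^{2}}{2} + 2 \right)}}{3} + \frac{3 \sin{\left(\frac{3 u^{2}}{4} + \frac{5 u}{2} \right)}}{2}.

Check any antiderivative F(u) by computing F'(u) and comparing it with f(u).
Check: d/du[\frac{4 \log{\left(\frac{u^{2}}{2} + 2 \right)}}{3} + \frac{3 \sin{\left(\frac{3 u^{2}}{4} + \frac{5 u}{2} \right)}}{2}] = \frac{27 u^{3} \cos{\left(\frac{3 u^{2}}{4} + \frac{5 u}{2} \right)} + 45 u^{2} \cos{\left(\frac{3 u^{2}}{4} + \frac{5 u}{2} \right)} + 108 u \cos{\left(\frac{3 u^{2}}{4} + \frac{5 u}{2} \right)} + 32 u + 180 \cos{\left(\frac{3 u^{2}}{4} + \frac{5 u}{2} \right)}}{12 u^{2} + 48} = f(u).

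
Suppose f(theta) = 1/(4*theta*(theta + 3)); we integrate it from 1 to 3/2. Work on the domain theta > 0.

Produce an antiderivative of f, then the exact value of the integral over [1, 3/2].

Antiderivative: F(theta) = log(theta)/12 - log(theta + 3)/12; value = -log(9/2)/12 + log(3/2)/12 + log(4)/12

Factor the denominator (4*theta*(theta + 3)) and decompose: f = -1/(12*(theta + 3)) + 1/(12*theta); each piece integrates to a log, atan, or power term.
F(theta) = log(theta)/12 - log(theta + 3)/12 is an antiderivative of f.
Check: d/dtheta[log(theta)/12 - log(theta + 3)/12] = 1/(4*theta**2 + 12*theta), which equals f(theta).
F(3/2) = -log(9/2)/12 + log(3/2)/12; F(1) = -log(4)/12.
Integral = F(3/2) - F(1) = -log(9/2)/12 + log(3/2)/12 + log(4)/12.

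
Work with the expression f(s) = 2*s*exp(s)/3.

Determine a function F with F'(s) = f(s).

An antiderivative is F(s) = 2*s*exp(s)/3 - 2*exp(s)/3.

Recognize the product-rule pattern: f = u'v + uv' with u = 2*s/3 - 2/3, v = exp(s), so integration by parts undoes it.
Check: d/ds[2*s*exp(s)/3 - 2*exp(s)/3] = 2*s*exp(s)/3 = f(s).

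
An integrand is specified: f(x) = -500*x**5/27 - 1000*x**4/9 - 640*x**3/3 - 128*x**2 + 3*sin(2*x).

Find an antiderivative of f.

An antiderivative is F(x) = (4*x**3*(-5*x - 12)**3 - 243*cos(2*x))/162.

The integrand splits into summands that can be handled one at a time.
Check: d/dx[(4*x**3*(-5*x - 12)**3 - 243*cos(2*x))/162] = -500*x**5/27 - 1000*x**4/9 - 640*x**3/3 - 128*x**2 + 3*sin(2*x) = f(x).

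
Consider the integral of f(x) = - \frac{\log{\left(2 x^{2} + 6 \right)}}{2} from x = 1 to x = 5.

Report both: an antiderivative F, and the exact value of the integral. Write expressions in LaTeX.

Differentiate the proposed F(x) back; it has to land on f(x) exactly.
F(x) = - \frac{x \log{\left(2 x^{2} + 6 \right)}}{2} + x - \sqrt{3} \operatorname{atan}{\left(\frac{\sqrt{3} x}{3} \right)} is an antiderivative of f.
Check: d/dx[- \frac{x \log{\left(2 x^{2} + 6 \right)}}{2} + x - \sqrt{3} \operatorname{atan}{\left(\frac{\sqrt{3} x}{3} \right)}] = - \frac{\log{\left(x^{2} + 3 \right)}}{2} - \frac{\log{\left(2 \right)}}{2}, which equals f(x).
F(5) = - \frac{5 \log{\left(56 \right)}}{2} - \sqrt{3} \operatorname{atan}{\left(\frac{5 \sqrt{3}}{3} \right)} + 5; F(1) = - \frac{\log{\left(8 \right)}}{2} - \frac{\sqrt{3} \pi}{6} + 1.
Integral = F(5) - F(1) = - \frac{5 \log{\left(56 \right)}}{2} - \sqrt{3} \operatorname{atan}{\left(\frac{5 \sqrt{3}}{3} \right)} + \frac{\sqrt{3} \pi}{6} + \frac{\log{\left(8 \right)}}{2} + 4.

Antiderivative: F(x) = - \frac{x \log{\left(2 x^{2} + 6 \right)}}{2} + x - \sqrt{3} \operatorname{atan}{\left(\frac{\sqrt{3} x}{3} \right)}; value = - \frac{5 \log{\left(56 \right)}}{2} - \sqrt{3} \operatorname{atan}{\left(\frac{5 \sqrt{3}}{3} \right)} + \frac{\sqrt{3} \pi}{6} + \frac{\log{\left(8 \right)}}{2} + 4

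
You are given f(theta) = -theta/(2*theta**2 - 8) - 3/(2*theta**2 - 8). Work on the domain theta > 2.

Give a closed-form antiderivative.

An antiderivative is F(theta) = (-5*log(theta - 2) + log(theta + 2))/8.

Factor the denominator (2*(theta - 2)*(theta + 2)) and decompose: f = 1/(8*(theta + 2)) - 5/(8*(theta - 2)); each piece integrates to a log, atan, or power term.
Check: d/dtheta[(-5*log(theta - 2) + log(theta + 2))/8] = (-theta - 3)/(2*theta**2 - 8), which equals f(theta).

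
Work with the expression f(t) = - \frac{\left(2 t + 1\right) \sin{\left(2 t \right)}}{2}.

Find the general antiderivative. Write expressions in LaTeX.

F(t) = \frac{2 t \cos{\left(2 t \right)} - \sin{\left(2 t \right)} + \cos{\left(2 t \right)}}{4} + C

Since d/dt undoes antidifferentiation here, F'(t) = f(t) is required of F(t).
Check: d/dt[\frac{2 t \cos{\left(2 t \right)} - \sin{\left(2 t \right)} + \cos{\left(2 t \right)}}{4}] = - t \sin{\left(2 t \right)} - \frac{\sin{\left(2 t \right)}}{2}, which equals f(t).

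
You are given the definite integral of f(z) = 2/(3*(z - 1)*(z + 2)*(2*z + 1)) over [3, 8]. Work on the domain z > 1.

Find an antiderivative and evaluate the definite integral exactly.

The denominator factors as 3*(z - 1)*(z + 2)*(2*z + 1); partial fractions split f into directly integrable pieces: -8/(27*(2*z + 1)) + 2/(27*(z + 2)) + 2/(27*(z - 1)).
F(z) = -4*log(2*z + 1)/27 + 2*log(z**2 + z - 2)/27 is an antiderivative of f.
Check: d/dz[-4*log(2*z + 1)/27 + 2*log(z**2 + z - 2)/27] = 2/(6*z**3 + 9*z**2 - 9*z - 6), which equals f(z).
F(8) = -4*log(17)/27 + 2*log(70)/27; F(3) = -4*log(7)/27 + 2*log(10)/27.
Integral = F(8) - F(3) = -4*log(17)/27 - 2*log(10)/27 + 4*log(7)/27 + 2*log(70)/27.

Antiderivative: F(z) = -4*log(2*z + 1)/27 + 2*log(z**2 + z - 2)/27; value = -4*log(17)/27 - 2*log(10)/27 + 4*log(7)/27 + 2*log(70)/27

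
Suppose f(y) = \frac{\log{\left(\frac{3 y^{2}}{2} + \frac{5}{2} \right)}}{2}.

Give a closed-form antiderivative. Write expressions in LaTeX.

Differentiate the proposed F(y) back; it has to land on f(y) exactly.
Check: d/dy[\frac{y \log{\left(3 y^{2} + 5 \right)}}{2} - y - \frac{y \log{\left(2 \right)}}{2} + \frac{\sqrt{15} \operatorname{atan}{\left(\frac{\sqrt{15} y}{5} \right)}}{3}] = \frac{\log{\left(3 y^{2} + 5 \right)}}{2} - \frac{\log{\left(2 \right)}}{2}, which equals f(y).

An antiderivative is F(y) = \frac{y \log{\left(3 y^{2} + 5 \right)}}{2} - y - \frac{y \log{\left(2 \right)}}{2} + \frac{\sqrt{15} \operatorname{atan}{\left(\frac{\sqrt{15} y}{5} \right)}}{3}.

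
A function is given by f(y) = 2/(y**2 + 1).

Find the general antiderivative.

A candidate is checked by its d/dy: the result must match f(y).
Check: d/dy[2*atan(y)] = 2/(y**2 + 1) = f(y).

F(y) = 2*atan(y) + C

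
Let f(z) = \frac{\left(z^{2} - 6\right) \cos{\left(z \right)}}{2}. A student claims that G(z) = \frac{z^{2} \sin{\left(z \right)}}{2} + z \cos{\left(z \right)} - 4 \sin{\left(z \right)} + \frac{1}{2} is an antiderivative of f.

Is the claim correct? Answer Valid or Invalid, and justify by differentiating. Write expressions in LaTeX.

Valid - the claim checks out under differentiation.

d/dz[G] = \frac{z^{2} \cos{\left(z \right)}}{2} - 3 \cos{\left(z \right)}
This equals f(z) exactly, so the claim holds.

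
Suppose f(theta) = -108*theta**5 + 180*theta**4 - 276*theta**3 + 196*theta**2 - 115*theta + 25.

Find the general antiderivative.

F(theta) = -18*theta**6 + 36*theta**5 - 69*theta**4 + 196*theta**3/3 - 115*theta**2/2 + 25*theta + C

f matches the chain-rule pattern g'(h)*h' with inner function h(theta) = -3*theta**2 + 2*theta - 5/2; substituting u = h(theta) collapses the integral.
Check: d/dtheta[-18*theta**6 + 36*theta**5 - 69*theta**4 + 196*theta**3/3 - 115*theta**2/2 + 25*theta] = -108*theta**5 + 180*theta**4 - 276*theta**3 + 196*theta**2 - 115*theta + 25 = f(theta).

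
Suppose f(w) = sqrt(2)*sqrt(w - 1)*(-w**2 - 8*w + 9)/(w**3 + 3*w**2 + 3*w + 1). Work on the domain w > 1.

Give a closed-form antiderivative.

An antiderivative is F(w) = -2*sqrt(2)*(w - 1)**(5/2)/(w + 1)**2.

Recognize the product-rule pattern: f = u'v + uv' with u = -2*(2*w - 2)**(5/2), v = (2*w + 2)**(-2), so integration by parts undoes it.
Check: d/dw[-2*sqrt(2)*(w - 1)**(5/2)/(w + 1)**2] = (-sqrt(2)*w**2*sqrt(w - 1) - 8*sqrt(2)*w*sqrt(w - 1) + 9*sqrt(2)*sqrt(w - 1))/(w**3 + 3*w**2 + 3*w + 1), which equals f(w).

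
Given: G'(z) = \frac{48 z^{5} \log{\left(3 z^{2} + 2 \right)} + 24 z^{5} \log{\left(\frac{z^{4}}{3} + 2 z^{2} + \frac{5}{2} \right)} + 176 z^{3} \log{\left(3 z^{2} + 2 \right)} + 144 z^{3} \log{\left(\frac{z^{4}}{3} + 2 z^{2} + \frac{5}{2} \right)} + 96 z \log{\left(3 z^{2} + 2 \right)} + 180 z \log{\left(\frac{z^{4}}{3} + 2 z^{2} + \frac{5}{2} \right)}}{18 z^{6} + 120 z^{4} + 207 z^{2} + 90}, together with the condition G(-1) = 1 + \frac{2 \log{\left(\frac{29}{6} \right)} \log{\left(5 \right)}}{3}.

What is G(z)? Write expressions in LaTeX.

G(z) = \frac{2 \log{\left(3 z^{2} + 2 \right)} \log{\left(\frac{z^{4}}{3} + 2 z^{2} + \frac{5}{2} \right)}}{3} + 1

Recognize the product-rule pattern: G'(z) = u'v + uv' with u = \frac{2 \log{\left(3 z^{2} + 2 \right)}}{3}, v = \log{\left(\frac{z^{4}}{3} + 2 z^{2} + \frac{5}{2} \right)}, so integration by parts undoes it.
A general antiderivative is \frac{2 \log{\left(3 z^{2} + 2 \right)} \log{\left(\frac{z^{4}}{3} + 2 z^{2} + \frac{5}{2} \right)}}{3} + C.
The condition gives C = 1 + \frac{2 \log{\left(\frac{29}{6} \right)} \log{\left(5 \right)}}{3} - (\frac{2 \log{\left(\frac{29}{6} \right)} \log{\left(5 \right)}}{3}) = 1.
So G(z) = \frac{2 \log{\left(3 z^{2} + 2 \right)} \log{\left(\frac{z^{4}}{3} + 2 z^{2} + \frac{5}{2} \right)}}{3} + 1.
Check: d/dz[\frac{2 \log{\left(3 z^{2} + 2 \right)} \log{\left(\frac{z^{4}}{3} + 2 z^{2} + \frac{5}{2} \right)}}{3} + 1] = \frac{48 z^{5} \log{\left(3 z^{2} + 2 \right)} + 24 z^{5} \log{\left(\frac{z^{4}}{3} + 2 z^{2} + \frac{5}{2} \right)} + 176 z^{3} \log{\left(3 z^{2} + 2 \right)} + 144 z^{3} \log{\left(\frac{z^{4}}{3} + 2 z^{2} + \frac{5}{2} \right)} + 96 z \log{\left(3 z^{2} + 2 \right)} + 180 z \log{\left(\frac{z^{4}}{3} + 2 z^{2} + \frac{5}{2} \right)}}{18 z^{6} + 120 z^{4} + 207 z^{2} + 90} = G'(z).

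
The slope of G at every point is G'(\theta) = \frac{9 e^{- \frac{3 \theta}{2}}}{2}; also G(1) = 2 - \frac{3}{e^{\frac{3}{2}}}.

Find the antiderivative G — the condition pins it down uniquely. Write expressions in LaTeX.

G(\theta) = 2 - 3 e^{- \frac{3 \theta}{2}}

Recover the given G'(\theta) by differentiating a candidate G(\theta); any mismatch rules it out.
A general antiderivative is - 3 e^{- \frac{3 \theta}{2}} + C.
The condition gives C = 2 - \frac{3}{e^{\frac{3}{2}}} - (- \frac{3}{e^{\frac{3}{2}}}) = 2.
So G(\theta) = 2 - 3 e^{- \frac{3 \theta}{2}}.
Check: d/d\theta[2 - 3 e^{- \frac{3 \theta}{2}}] = \frac{9 e^{- \frac{3 \theta}{2}}}{2} = G'(\theta).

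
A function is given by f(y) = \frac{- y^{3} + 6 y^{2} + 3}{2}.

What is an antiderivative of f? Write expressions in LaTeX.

For F(y) to be correct the identity F'(y) - f(y) = 0 must hold.
Check: d/dy[- \frac{y^{4}}{8} + y^{3} + \frac{3 y}{2}] = - \frac{y^{3}}{2} + 3 y^{2} + \frac{3}{2}, which equals f(y).

An antiderivative is F(y) = - \frac{y^{4}}{8} + y^{3} + \frac{3 y}{2}.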